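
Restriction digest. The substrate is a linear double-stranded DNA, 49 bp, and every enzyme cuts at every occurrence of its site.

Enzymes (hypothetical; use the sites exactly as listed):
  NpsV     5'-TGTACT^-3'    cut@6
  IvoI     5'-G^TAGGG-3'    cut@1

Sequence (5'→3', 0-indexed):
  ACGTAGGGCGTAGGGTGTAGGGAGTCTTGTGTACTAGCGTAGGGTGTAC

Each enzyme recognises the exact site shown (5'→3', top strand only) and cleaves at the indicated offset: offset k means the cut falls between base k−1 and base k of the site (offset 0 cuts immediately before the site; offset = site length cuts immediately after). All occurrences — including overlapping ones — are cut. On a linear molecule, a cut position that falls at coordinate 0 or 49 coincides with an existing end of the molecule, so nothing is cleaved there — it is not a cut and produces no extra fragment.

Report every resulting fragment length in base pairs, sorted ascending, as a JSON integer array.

Scan for sites:
  NpsV (TGTACT, off=6): starts [29] → cuts [35]
  IvoI (GTAGGG, off=1): starts [2, 9, 16, 38] → cuts [3, 10, 17, 39]

All cut coordinates (distinct, sorted): [3, 10, 17, 35, 39]

Fragment lengths:
  [0,3): 3 bp
  [3,10): 7 bp
  [10,17): 7 bp
  [17,35): 18 bp
  [35,39): 4 bp
  [39,49): 10 bp

[3,4,7,7,10,18]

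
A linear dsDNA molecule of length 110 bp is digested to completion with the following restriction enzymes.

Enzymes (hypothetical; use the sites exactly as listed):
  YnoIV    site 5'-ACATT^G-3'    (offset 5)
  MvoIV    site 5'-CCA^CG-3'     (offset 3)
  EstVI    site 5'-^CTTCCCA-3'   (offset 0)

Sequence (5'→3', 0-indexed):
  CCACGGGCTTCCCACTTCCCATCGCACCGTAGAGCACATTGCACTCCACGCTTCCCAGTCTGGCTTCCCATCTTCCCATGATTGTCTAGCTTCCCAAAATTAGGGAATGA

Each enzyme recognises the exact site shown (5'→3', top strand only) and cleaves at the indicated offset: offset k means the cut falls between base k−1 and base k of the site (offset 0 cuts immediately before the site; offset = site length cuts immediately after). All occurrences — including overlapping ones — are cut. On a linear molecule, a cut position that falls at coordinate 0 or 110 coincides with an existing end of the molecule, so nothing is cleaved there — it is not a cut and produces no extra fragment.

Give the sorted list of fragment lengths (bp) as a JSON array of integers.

[2,3,4,7,8,8,13,18,21,26]

Site scan:
  YnoIV (ACATTG, off=5): starts [35] → cuts [40]
  MvoIV (CCACG, off=3): starts [0, 45] → cuts [3, 48]
  EstVI (CTTCCCA, off=0): starts [7, 14, 50, 63, 71, 89] → cuts [7, 14, 50, 63, 71, 89]

Pooled cuts: [3, 7, 14, 40, 48, 50, 63, 71, 89]

Fragment lengths:
  [0,3): 3 bp
  [3,7): 4 bp
  [7,14): 7 bp
  [14,40): 26 bp
  [40,48): 8 bp
  [48,50): 2 bp
  [50,63): 13 bp
  [63,71): 8 bp
  [71,89): 18 bp
  [89,110): 21 bp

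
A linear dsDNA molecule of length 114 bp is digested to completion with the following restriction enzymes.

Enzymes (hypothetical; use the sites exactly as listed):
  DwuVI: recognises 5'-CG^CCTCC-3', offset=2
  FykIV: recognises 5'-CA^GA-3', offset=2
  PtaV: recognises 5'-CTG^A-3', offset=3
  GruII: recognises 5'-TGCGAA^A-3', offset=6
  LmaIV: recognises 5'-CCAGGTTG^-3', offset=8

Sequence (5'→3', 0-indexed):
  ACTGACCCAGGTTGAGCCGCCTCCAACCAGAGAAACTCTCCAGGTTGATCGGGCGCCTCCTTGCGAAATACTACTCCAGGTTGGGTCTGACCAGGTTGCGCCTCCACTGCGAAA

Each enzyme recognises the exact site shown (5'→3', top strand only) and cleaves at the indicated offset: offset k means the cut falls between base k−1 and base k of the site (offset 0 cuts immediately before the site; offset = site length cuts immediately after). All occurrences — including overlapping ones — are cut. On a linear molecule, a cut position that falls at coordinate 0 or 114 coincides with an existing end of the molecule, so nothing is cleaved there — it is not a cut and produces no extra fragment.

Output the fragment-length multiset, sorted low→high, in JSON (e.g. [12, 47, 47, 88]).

Per-enzyme occurrences:
  DwuVI CGCCTCC/2: at [17, 53, 98] ⇒ [19, 55, 100]
  FykIV CAGA/2: at [27] ⇒ [29]
  PtaV CTGA/3: at [1, 86] ⇒ [4, 89]
  GruII TGCGAAA/6: at [61, 107] ⇒ [67, 113]
  LmaIV CCAGGTTG/8: at [6, 39, 75, 90] ⇒ [14, 47, 83, 98]

All cut coordinates (distinct, sorted): [4, 14, 19, 29, 47, 55, 67, 83, 89, 98, 100, 113]

Fragment lengths:
  [0,4): 4 bp
  [4,14): 10 bp
  [14,19): 5 bp
  [19,29): 10 bp
  [29,47): 18 bp
  [47,55): 8 bp
  [55,67): 12 bp
  [67,83): 16 bp
  [83,89): 6 bp
  [89,98): 9 bp
  [98,100): 2 bp
  [100,113): 13 bp
  [113,114): 1 bp

[1,2,4,5,6,8,9,10,10,12,13,16,18]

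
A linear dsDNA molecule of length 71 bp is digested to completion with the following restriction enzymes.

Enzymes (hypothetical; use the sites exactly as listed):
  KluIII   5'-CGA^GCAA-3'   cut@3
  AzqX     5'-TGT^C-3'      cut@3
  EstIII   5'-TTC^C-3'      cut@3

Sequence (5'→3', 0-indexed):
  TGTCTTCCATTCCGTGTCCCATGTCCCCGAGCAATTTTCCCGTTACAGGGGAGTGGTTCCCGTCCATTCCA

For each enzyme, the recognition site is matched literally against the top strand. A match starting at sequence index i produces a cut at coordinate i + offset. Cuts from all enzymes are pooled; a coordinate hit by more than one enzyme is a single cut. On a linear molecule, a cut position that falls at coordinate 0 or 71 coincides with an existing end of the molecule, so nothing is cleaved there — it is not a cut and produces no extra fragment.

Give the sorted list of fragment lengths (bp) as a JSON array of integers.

Site scan:
  KluIII CGAGCAA/3: at [27] ⇒ [30]
  AzqX TGTC/3: at [0, 14, 21] ⇒ [3, 17, 24]
  EstIII TTCC/3: at [4, 9, 36, 56, 66] ⇒ [7, 12, 39, 59, 69]

All cut coordinates (distinct, sorted): [3, 7, 12, 17, 24, 30, 39, 59, 69]

Fragment lengths:
  [0,3): 3 bp
  [3,7): 4 bp
  [7,12): 5 bp
  [12,17): 5 bp
  [17,24): 7 bp
  [24,30): 6 bp
  [30,39): 9 bp
  [39,59): 20 bp
  [59,69): 10 bp
  [69,71): 2 bp

[2,3,4,5,5,6,7,9,10,20]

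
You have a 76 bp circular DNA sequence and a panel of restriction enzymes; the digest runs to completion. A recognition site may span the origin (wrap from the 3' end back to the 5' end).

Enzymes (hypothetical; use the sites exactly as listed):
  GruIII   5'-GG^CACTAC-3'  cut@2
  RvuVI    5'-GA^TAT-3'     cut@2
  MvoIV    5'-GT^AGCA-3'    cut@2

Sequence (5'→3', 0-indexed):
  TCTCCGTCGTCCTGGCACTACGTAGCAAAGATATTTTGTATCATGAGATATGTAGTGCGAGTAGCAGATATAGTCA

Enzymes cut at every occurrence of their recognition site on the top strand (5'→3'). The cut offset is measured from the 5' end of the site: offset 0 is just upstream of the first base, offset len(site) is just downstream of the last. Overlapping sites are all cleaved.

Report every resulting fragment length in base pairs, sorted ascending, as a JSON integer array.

[6,8,8,14,17,23]

Site scan:
  GruIII GGCACTAC/2: at [13] ⇒ [15]
  RvuVI GATAT/2: at [29, 46, 66] ⇒ [31, 48, 68]
  MvoIV GTAGCA/2: at [21, 60] ⇒ [23, 62]

Pooled cuts: [15, 23, 31, 48, 62, 68]

Fragments:
  15→23: 8 bp
  23→31: 8 bp
  31→48: 17 bp
  48→62: 14 bp
  62→68: 6 bp
  68→15 (wrap): 76-68+15 = 23 bp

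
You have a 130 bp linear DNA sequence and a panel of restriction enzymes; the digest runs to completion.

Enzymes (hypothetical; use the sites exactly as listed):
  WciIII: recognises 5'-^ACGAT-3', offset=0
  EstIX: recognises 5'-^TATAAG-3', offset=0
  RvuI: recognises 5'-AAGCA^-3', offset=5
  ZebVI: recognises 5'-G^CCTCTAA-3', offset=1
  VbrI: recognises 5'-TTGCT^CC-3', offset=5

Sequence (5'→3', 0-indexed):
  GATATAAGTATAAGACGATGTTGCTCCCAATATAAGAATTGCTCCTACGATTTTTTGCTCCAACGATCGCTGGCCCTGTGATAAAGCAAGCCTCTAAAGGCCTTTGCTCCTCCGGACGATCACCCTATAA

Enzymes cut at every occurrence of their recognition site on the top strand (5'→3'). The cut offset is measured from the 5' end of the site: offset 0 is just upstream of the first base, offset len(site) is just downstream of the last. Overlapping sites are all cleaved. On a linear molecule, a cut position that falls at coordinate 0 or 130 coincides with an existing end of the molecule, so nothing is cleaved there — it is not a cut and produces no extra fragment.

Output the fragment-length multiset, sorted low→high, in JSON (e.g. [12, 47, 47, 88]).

[2,2,3,3,5,6,6,7,11,13,13,15,18,26]

Per-enzyme occurrences:
  WciIII ACGAT/0: at [14, 46, 62, 115] ⇒ [14, 46, 62, 115]
  EstIX TATAAG/0: at [2, 8, 30] ⇒ [2, 8, 30]
  RvuI AAGCA/5: at [83] ⇒ [88]
  ZebVI GCCTCTAA/1: at [89] ⇒ [90]
  VbrI TTGCTCC/5: at [20, 38, 54, 103] ⇒ [25, 43, 59, 108]

Pooled cuts: [2, 8, 14, 25, 30, 43, 46, 59, 62, 88, 90, 108, 115]

Fragment lengths:
  [0,2): 2 bp
  [2,8): 6 bp
  [8,14): 6 bp
  [14,25): 11 bp
  [25,30): 5 bp
  [30,43): 13 bp
  [43,46): 3 bp
  [46,59): 13 bp
  [59,62): 3 bp
  [62,88): 26 bp
  [88,90): 2 bp
  [90,108): 18 bp
  [108,115): 7 bp
  [115,130): 15 bp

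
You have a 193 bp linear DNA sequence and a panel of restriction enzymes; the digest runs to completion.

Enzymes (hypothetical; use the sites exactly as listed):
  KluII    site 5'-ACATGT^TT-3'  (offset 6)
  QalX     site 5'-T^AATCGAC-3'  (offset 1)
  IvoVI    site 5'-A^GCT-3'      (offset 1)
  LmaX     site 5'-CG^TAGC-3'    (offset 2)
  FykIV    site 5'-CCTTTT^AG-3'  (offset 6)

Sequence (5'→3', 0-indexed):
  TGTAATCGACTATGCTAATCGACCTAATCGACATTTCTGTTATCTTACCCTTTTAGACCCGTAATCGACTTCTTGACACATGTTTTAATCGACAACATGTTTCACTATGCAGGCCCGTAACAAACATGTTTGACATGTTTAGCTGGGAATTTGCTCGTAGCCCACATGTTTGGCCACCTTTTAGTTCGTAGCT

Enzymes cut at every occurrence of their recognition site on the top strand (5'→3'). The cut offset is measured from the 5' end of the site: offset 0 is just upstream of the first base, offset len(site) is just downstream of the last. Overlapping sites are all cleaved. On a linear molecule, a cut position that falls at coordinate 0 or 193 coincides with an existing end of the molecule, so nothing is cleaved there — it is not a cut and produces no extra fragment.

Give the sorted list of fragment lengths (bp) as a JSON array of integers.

[2,3,3,3,3,6,8,9,9,12,13,13,14,16,21,29,29]

Scan for sites:
  KluII (ACATGTTT, off=6): starts [77, 94, 123, 132, 163] → cuts [83, 100, 129, 138, 169]
  QalX (TAATCGAC, off=1): starts [2, 15, 24, 61, 85] → cuts [3, 16, 25, 62, 86]
  IvoVI (AGCT, off=1): starts [140, 189] → cuts [141, 190]
  LmaX (CGTAGC, off=2): starts [155, 186] → cuts [157, 188]
  FykIV (CCTTTTAG, off=6): starts [48, 176] → cuts [54, 182]

Pooled cuts: [3, 16, 25, 54, 62, 83, 86, 100, 129, 138, 141, 157, 169, 182, 188, 190]

Fragment lengths:
  [0,3): 3 bp
  [3,16): 13 bp
  [16,25): 9 bp
  [25,54): 29 bp
  [54,62): 8 bp
  [62,83): 21 bp
  [83,86): 3 bp
  [86,100): 14 bp
  [100,129): 29 bp
  [129,138): 9 bp
  [138,141): 3 bp
  [141,157): 16 bp
  [157,169): 12 bp
  [169,182): 13 bp
  [182,188): 6 bp
  [188,190): 2 bp
  [190,193): 3 bp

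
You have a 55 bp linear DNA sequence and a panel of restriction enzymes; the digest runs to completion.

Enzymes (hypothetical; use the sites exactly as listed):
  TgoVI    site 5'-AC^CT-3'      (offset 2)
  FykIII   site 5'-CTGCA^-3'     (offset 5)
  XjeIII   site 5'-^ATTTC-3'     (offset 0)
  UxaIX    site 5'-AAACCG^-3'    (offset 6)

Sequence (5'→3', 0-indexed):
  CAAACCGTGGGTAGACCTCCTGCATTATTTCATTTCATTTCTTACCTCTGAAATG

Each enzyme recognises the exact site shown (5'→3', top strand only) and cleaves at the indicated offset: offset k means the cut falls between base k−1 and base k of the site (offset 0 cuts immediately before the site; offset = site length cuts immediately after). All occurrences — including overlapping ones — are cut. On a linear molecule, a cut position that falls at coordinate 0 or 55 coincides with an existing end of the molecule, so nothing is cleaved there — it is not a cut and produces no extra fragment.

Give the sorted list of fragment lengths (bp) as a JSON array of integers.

Site scan:
  TgoVI ACCT/2: at [14, 43] ⇒ [16, 45]
  FykIII CTGCA/5: at [19] ⇒ [24]
  XjeIII ATTTC/0: at [26, 31, 36] ⇒ [26, 31, 36]
  UxaIX AAACCG/6: at [1] ⇒ [7]

All cut coordinates (distinct, sorted): [7, 16, 24, 26, 31, 36, 45]

Fragment lengths:
  [0,7): 7 bp
  [7,16): 9 bp
  [16,24): 8 bp
  [24,26): 2 bp
  [26,31): 5 bp
  [31,36): 5 bp
  [36,45): 9 bp
  [45,55): 10 bp

[2,5,5,7,8,9,9,10]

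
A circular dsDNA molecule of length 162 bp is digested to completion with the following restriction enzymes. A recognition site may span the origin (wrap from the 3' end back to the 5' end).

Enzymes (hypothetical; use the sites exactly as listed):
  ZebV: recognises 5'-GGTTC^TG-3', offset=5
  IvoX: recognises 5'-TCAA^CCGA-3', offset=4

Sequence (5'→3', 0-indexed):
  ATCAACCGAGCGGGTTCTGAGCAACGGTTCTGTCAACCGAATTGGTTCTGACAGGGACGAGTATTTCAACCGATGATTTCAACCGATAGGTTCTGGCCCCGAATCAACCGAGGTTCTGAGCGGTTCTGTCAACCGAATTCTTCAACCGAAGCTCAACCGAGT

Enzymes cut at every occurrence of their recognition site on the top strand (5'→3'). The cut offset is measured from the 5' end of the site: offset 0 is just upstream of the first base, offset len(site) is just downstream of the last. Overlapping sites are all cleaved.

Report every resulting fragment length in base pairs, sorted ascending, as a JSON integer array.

[6,6,9,10,11,11,11,12,12,13,13,13,14,21]

Site scan:
  ZebV (GGTTCTG, off=5): starts [12, 25, 43, 88, 111, 121] → cuts [17, 30, 48, 93, 116, 126]
  IvoX (TCAACCGA, off=4): starts [1, 32, 65, 78, 103, 128, 141, 152] → cuts [5, 36, 69, 82, 107, 132, 145, 156]

Pooled cuts: [5, 17, 30, 36, 48, 69, 82, 93, 107, 116, 126, 132, 145, 156]

Fragment lengths:
  5→17: 12 bp
  17→30: 13 bp
  30→36: 6 bp
  36→48: 12 bp
  48→69: 21 bp
  69→82: 13 bp
  82→93: 11 bp
  93→107: 14 bp
  107→116: 9 bp
  116→126: 10 bp
  126→132: 6 bp
  132→145: 13 bp
  145→156: 11 bp
  156→5 (wrap): 162-156+5 = 11 bp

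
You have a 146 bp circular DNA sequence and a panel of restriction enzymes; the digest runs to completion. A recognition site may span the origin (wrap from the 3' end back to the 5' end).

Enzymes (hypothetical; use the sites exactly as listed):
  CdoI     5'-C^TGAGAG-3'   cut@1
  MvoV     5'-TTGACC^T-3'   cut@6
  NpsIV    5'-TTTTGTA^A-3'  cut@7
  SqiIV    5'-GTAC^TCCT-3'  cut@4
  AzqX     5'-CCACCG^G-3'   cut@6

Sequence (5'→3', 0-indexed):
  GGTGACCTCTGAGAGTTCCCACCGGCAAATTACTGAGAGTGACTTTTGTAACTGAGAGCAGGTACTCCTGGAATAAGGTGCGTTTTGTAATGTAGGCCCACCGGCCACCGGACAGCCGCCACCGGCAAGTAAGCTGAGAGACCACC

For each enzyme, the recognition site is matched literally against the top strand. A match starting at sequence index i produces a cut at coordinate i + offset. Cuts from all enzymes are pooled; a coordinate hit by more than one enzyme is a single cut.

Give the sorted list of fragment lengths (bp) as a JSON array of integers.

Site scan:
  CdoI CTGAGAG/1: at [8, 32, 51, 133] ⇒ [9, 33, 52, 134]
  MvoV (TTGACCT, off=6): no sites
  NpsIV TTTTGTAA/7: at [43, 82] ⇒ [50, 89]
  SqiIV GTACTCCT/4: at [61] ⇒ [65]
  AzqX CCACCGG/6: at [18, 97, 104, 118, 141] ⇒ [1, 24, 103, 110, 124]

All cut coordinates (distinct, sorted): [1, 9, 24, 33, 50, 52, 65, 89, 103, 110, 124, 134]

Fragments:
  1→9: 8 bp
  9→24: 15 bp
  24→33: 9 bp
  33→50: 17 bp
  50→52: 2 bp
  52→65: 13 bp
  65→89: 24 bp
  89→103: 14 bp
  103→110: 7 bp
  110→124: 14 bp
  124→134: 10 bp
  134→1 (wrap): 146-134+1 = 13 bp

[2,7,8,9,10,13,13,14,14,15,17,24]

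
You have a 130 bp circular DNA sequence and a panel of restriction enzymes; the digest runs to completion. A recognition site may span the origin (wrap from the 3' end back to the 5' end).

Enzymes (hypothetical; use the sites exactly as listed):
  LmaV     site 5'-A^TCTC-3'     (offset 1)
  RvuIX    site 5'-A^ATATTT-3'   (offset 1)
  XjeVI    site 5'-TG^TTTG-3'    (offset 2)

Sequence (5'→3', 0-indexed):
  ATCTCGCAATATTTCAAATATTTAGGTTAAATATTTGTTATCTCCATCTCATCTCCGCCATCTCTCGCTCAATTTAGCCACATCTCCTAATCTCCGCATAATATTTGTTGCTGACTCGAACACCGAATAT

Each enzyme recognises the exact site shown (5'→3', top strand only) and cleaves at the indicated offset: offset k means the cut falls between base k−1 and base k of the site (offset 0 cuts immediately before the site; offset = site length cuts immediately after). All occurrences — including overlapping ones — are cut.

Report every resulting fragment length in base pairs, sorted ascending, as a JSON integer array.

[5,6,7,8,9,9,10,10,13,22,31]

Site scan:
  LmaV ATCTC/1: at [0, 39, 45, 50, 59, 81, 89] ⇒ [1, 40, 46, 51, 60, 82, 90]
  RvuIX AATATTT/1: at [7, 16, 29, 99] ⇒ [8, 17, 30, 100]
  XjeVI (TGTTTG, off=2): no sites

All cut coordinates (distinct, sorted): [1, 8, 17, 30, 40, 46, 51, 60, 82, 90, 100]

Fragment lengths:
  1→8: 7 bp
  8→17: 9 bp
  17→30: 13 bp
  30→40: 10 bp
  40→46: 6 bp
  46→51: 5 bp
  51→60: 9 bp
  60→82: 22 bp
  82→90: 8 bp
  90→100: 10 bp
  100→1 (wrap): 130-100+1 = 31 bp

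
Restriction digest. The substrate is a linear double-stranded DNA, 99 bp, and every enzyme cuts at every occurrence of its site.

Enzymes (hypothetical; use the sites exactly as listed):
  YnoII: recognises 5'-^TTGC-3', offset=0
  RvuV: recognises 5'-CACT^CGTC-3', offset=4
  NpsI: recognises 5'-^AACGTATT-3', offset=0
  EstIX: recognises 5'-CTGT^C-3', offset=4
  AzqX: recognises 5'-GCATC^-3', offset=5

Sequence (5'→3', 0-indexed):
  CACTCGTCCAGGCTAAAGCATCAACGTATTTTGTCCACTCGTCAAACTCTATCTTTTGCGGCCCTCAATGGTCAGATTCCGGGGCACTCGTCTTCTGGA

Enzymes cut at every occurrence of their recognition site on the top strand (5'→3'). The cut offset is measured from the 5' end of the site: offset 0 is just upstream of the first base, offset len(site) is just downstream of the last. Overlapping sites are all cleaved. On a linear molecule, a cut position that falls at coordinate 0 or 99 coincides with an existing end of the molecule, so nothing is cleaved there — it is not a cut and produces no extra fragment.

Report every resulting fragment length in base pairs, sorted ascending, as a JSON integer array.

[4,11,16,17,18,33]

Per-enzyme occurrences:
  YnoII TTGC/0: at [55] ⇒ [55]
  RvuV CACTCGTC/4: at [0, 35, 84] ⇒ [4, 39, 88]
  NpsI AACGTATT/0: at [22] ⇒ [22]
  EstIX (CTGTC, off=4): no sites
  AzqX GCATC/5: at [17] ⇒ [22]

All cut coordinates (distinct, sorted): [4, 22, 39, 55, 88]

Fragments:
  [0,4): 4 bp
  [4,22): 18 bp
  [22,39): 17 bp
  [39,55): 16 bp
  [55,88): 33 bp
  [88,99): 11 bp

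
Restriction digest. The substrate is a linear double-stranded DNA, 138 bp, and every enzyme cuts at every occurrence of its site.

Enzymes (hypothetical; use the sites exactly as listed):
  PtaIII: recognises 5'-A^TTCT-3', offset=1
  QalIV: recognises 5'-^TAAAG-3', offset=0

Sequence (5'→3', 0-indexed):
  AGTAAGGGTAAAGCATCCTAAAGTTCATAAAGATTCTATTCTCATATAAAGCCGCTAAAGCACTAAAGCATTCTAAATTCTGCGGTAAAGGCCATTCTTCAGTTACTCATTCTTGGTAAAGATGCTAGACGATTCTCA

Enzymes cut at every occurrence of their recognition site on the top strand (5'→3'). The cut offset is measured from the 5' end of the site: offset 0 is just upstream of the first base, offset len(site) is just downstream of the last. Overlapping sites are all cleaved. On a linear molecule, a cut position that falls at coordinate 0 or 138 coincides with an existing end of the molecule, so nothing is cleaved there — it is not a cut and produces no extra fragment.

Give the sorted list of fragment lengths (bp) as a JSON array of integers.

Per-enzyme occurrences:
  PtaIII (ATTCT, off=1): starts [32, 37, 69, 76, 93, 108, 131] → cuts [33, 38, 70, 77, 94, 109, 132]
  QalIV (TAAAG, off=0): starts [8, 18, 27, 46, 55, 63, 85, 116] → cuts [8, 18, 27, 46, 55, 63, 85, 116]

Pooled cuts: [8, 18, 27, 33, 38, 46, 55, 63, 70, 77, 85, 94, 109, 116, 132]

Fragments:
  [0,8): 8 bp
  [8,18): 10 bp
  [18,27): 9 bp
  [27,33): 6 bp
  [33,38): 5 bp
  [38,46): 8 bp
  [46,55): 9 bp
  [55,63): 8 bp
  [63,70): 7 bp
  [70,77): 7 bp
  [77,85): 8 bp
  [85,94): 9 bp
  [94,109): 15 bp
  [109,116): 7 bp
  [116,132): 16 bp
  [132,138): 6 bp

[5,6,6,7,7,7,8,8,8,8,9,9,9,10,15,16]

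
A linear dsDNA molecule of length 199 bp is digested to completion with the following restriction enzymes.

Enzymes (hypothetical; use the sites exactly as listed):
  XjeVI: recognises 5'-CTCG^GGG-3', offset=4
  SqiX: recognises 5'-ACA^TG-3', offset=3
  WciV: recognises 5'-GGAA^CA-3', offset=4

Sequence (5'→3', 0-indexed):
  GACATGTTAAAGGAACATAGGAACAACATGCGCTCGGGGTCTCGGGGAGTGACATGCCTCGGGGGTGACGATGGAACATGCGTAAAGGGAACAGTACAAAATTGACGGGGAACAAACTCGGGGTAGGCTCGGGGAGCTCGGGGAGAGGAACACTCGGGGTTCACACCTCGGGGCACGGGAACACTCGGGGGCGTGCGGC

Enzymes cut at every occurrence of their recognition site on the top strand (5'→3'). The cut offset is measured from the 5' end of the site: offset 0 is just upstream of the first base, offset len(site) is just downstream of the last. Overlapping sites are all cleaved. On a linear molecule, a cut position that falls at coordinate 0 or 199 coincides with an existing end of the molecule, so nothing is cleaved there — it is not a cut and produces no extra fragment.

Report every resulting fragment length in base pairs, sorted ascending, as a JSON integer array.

Site scan:
  XjeVI CTCGGGG/4: at [32, 40, 57, 116, 127, 136, 152, 166, 183] ⇒ [36, 44, 61, 120, 131, 140, 156, 170, 187]
  SqiX ACATG/3: at [1, 25, 51, 75] ⇒ [4, 28, 54, 78]
  WciV GGAACA/4: at [11, 19, 72, 87, 108, 146, 177] ⇒ [15, 23, 76, 91, 112, 150, 181]

All cut coordinates (distinct, sorted): [4, 15, 23, 28, 36, 44, 54, 61, 76, 78, 91, 112, 120, 131, 140, 150, 156, 170, 181, 187]

Fragment lengths:
  [0,4): 4 bp
  [4,15): 11 bp
  [15,23): 8 bp
  [23,28): 5 bp
  [28,36): 8 bp
  [36,44): 8 bp
  [44,54): 10 bp
  [54,61): 7 bp
  [61,76): 15 bp
  [76,78): 2 bp
  [78,91): 13 bp
  [91,112): 21 bp
  [112,120): 8 bp
  [120,131): 11 bp
  [131,140): 9 bp
  [140,150): 10 bp
  [150,156): 6 bp
  [156,170): 14 bp
  [170,181): 11 bp
  [181,187): 6 bp
  [187,199): 12 bp

[2,4,5,6,6,7,8,8,8,8,9,10,10,11,11,11,12,13,14,15,21]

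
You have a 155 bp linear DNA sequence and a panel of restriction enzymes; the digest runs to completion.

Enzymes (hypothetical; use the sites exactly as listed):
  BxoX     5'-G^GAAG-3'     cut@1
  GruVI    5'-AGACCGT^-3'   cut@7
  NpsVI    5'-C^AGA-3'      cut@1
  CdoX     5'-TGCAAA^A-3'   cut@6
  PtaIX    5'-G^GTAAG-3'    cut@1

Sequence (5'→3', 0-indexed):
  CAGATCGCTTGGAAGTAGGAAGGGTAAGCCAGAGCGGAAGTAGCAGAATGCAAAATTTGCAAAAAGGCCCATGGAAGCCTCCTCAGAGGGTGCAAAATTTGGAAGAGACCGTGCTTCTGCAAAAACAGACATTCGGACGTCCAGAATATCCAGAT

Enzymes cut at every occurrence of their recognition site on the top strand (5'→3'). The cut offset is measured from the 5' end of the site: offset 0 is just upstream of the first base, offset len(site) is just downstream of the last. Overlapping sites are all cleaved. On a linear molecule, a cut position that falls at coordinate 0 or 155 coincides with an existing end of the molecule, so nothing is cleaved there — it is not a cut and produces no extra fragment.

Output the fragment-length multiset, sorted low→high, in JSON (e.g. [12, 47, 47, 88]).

[1,3,4,5,5,6,7,7,8,9,9,10,10,10,11,11,11,12,16]

Scan for sites:
  BxoX (GGAAG, off=1): starts [10, 17, 35, 72, 100] → cuts [11, 18, 36, 73, 101]
  GruVI (AGACCGT, off=7): starts [105] → cuts [112]
  NpsVI (CAGA, off=1): starts [0, 29, 43, 83, 125, 141, 150] → cuts [1, 30, 44, 84, 126, 142, 151]
  CdoX (TGCAAAA, off=6): starts [48, 57, 90, 117] → cuts [54, 63, 96, 123]
  PtaIX (GGTAAG, off=1): starts [22] → cuts [23]

Pooled cuts: [1, 11, 18, 23, 30, 36, 44, 54, 63, 73, 84, 96, 101, 112, 123, 126, 142, 151]

Fragments:
  [0,1): 1 bp
  [1,11): 10 bp
  [11,18): 7 bp
  [18,23): 5 bp
  [23,30): 7 bp
  [30,36): 6 bp
  [36,44): 8 bp
  [44,54): 10 bp
  [54,63): 9 bp
  [63,73): 10 bp
  [73,84): 11 bp
  [84,96): 12 bp
  [96,101): 5 bp
  [101,112): 11 bp
  [112,123): 11 bp
  [123,126): 3 bp
  [126,142): 16 bp
  [142,151): 9 bp
  [151,155): 4 bp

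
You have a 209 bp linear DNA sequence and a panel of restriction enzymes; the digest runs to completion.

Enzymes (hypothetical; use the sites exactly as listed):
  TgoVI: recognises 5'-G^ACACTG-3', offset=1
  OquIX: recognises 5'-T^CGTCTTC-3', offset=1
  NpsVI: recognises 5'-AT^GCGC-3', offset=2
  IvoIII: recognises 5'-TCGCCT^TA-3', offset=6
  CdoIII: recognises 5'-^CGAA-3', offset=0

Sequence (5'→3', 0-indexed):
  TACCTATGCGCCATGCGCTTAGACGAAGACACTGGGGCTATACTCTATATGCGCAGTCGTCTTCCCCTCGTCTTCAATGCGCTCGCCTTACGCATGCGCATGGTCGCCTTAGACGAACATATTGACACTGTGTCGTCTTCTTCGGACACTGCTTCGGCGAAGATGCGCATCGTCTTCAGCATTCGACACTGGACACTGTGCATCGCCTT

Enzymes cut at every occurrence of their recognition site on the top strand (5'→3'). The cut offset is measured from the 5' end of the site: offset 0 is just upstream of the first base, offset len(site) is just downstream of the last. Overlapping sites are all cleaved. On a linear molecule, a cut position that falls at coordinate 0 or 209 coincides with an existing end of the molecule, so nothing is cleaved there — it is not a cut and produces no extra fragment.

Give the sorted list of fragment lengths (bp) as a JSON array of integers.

Scan for sites:
  TgoVI (GACACTG, off=1): starts [27, 123, 144, 184, 191] → cuts [28, 124, 145, 185, 192]
  OquIX (TCGTCTTC, off=1): starts [56, 67, 132, 169] → cuts [57, 68, 133, 170]
  NpsVI (ATGCGC, off=2): starts [5, 12, 48, 76, 93, 162] → cuts [7, 14, 50, 78, 95, 164]
  IvoIII (TCGCCTTA, off=6): starts [82, 103] → cuts [88, 109]
  CdoIII (CGAA, off=0): starts [23, 113, 157] → cuts [23, 113, 157]

Pooled cuts: [7, 14, 23, 28, 50, 57, 68, 78, 88, 95, 109, 113, 124, 133, 145, 157, 164, 170, 185, 192]

Fragment lengths:
  [0,7): 7 bp
  [7,14): 7 bp
  [14,23): 9 bp
  [23,28): 5 bp
  [28,50): 22 bp
  [50,57): 7 bp
  [57,68): 11 bp
  [68,78): 10 bp
  [78,88): 10 bp
  [88,95): 7 bp
  [95,109): 14 bp
  [109,113): 4 bp
  [113,124): 11 bp
  [124,133): 9 bp
  [133,145): 12 bp
  [145,157): 12 bp
  [157,164): 7 bp
  [164,170): 6 bp
  [170,185): 15 bp
  [185,192): 7 bp
  [192,209): 17 bp

[4,5,6,7,7,7,7,7,7,9,9,10,10,11,11,12,12,14,15,17,22]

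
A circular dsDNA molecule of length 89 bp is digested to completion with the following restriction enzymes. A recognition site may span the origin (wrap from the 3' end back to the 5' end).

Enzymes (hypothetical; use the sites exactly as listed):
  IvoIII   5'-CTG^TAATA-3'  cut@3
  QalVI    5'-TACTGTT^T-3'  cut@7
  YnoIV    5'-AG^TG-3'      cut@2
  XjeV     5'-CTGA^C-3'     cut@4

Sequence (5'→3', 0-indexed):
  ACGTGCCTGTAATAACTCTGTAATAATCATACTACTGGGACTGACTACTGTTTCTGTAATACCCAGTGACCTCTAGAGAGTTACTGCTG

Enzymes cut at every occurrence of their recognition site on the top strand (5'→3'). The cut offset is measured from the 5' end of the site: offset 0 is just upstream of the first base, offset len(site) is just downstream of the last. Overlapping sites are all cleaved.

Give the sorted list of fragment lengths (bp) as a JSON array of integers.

Per-enzyme occurrences:
  IvoIII CTGTAATA/3: at [6, 17, 53] ⇒ [9, 20, 56]
  QalVI TACTGTTT/7: at [45] ⇒ [52]
  YnoIV AGTG/2: at [64] ⇒ [66]
  XjeV CTGAC/4: at [40, 86] ⇒ [1, 44]

All cut coordinates (distinct, sorted): [1, 9, 20, 44, 52, 56, 66]

Fragments:
  1→9: 8 bp
  9→20: 11 bp
  20→44: 24 bp
  44→52: 8 bp
  52→56: 4 bp
  56→66: 10 bp
  66→1 (wrap): 89-66+1 = 24 bp

[4,8,8,10,11,24,24]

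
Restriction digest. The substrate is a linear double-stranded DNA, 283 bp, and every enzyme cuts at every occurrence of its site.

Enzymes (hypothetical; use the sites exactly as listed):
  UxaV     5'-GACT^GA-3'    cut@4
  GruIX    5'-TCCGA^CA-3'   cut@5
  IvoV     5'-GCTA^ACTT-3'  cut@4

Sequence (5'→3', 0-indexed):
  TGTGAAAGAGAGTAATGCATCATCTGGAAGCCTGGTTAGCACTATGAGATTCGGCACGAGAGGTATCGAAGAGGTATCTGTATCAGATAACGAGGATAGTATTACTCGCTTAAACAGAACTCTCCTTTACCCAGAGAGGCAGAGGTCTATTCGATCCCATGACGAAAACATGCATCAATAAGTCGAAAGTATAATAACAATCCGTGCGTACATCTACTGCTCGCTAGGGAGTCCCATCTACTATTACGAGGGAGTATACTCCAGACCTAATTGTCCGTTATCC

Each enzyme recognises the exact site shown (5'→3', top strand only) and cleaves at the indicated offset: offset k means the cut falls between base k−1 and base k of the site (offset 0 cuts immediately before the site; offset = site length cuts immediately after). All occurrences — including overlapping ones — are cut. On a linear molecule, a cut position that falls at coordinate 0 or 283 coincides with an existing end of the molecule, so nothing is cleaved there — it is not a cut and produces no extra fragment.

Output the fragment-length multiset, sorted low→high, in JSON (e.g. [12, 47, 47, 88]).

[283]

Per-enzyme occurrences:
  UxaV (GACTGA, off=4): no sites
  GruIX (TCCGACA, off=5): no sites
  IvoV (GCTAACTT, off=4): no sites

Pooled cuts: ∅

Fragments:
  no cuts → one linear fragment of 283 bp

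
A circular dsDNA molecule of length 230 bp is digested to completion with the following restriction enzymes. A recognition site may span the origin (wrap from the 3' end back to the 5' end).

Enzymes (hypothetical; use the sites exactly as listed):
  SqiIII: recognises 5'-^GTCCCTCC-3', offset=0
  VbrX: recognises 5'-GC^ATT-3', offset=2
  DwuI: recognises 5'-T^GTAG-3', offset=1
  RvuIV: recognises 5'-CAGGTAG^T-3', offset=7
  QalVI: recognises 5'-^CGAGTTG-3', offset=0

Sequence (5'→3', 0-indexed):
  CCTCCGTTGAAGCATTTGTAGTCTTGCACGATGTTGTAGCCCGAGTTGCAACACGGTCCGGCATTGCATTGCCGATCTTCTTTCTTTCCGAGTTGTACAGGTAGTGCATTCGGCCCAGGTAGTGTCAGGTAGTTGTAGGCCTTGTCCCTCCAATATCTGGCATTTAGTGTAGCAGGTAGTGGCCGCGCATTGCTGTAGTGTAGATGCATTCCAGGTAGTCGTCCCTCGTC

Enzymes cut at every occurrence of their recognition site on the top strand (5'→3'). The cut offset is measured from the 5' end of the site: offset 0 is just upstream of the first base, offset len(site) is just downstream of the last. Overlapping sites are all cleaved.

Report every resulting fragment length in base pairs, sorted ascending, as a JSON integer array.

[2,3,4,5,5,6,6,7,8,9,9,9,10,11,11,15,16,16,18,18,21,21]

Per-enzyme occurrences:
  SqiIII (GTCCCTCC, off=0): starts [143, 227] → cuts [143, 227]
  VbrX (GCATT, off=2): starts [11, 60, 65, 105, 159, 186, 205] → cuts [13, 62, 67, 107, 161, 188, 207]
  DwuI (TGTAG, off=1): starts [16, 34, 133, 167, 193, 198] → cuts [17, 35, 134, 168, 194, 199]
  RvuIV (CAGGTAGT, off=7): starts [97, 115, 125, 172, 211] → cuts [104, 122, 132, 179, 218]
  QalVI (CGAGTTG, off=0): starts [41, 88] → cuts [41, 88]

Pooled cuts: [13, 17, 35, 41, 62, 67, 88, 104, 107, 122, 132, 134, 143, 161, 168, 179, 188, 194, 199, 207, 218, 227]

Fragment lengths:
  13→17: 4 bp
  17→35: 18 bp
  35→41: 6 bp
  41→62: 21 bp
  62→67: 5 bp
  67→88: 21 bp
  88→104: 16 bp
  104→107: 3 bp
  107→122: 15 bp
  122→132: 10 bp
  132→134: 2 bp
  134→143: 9 bp
  143→161: 18 bp
  161→168: 7 bp
  168→179: 11 bp
  179→188: 9 bp
  188→194: 6 bp
  194→199: 5 bp
  199→207: 8 bp
  207→218: 11 bp
  218→227: 9 bp
  227→13 (wrap): 230-227+13 = 16 bp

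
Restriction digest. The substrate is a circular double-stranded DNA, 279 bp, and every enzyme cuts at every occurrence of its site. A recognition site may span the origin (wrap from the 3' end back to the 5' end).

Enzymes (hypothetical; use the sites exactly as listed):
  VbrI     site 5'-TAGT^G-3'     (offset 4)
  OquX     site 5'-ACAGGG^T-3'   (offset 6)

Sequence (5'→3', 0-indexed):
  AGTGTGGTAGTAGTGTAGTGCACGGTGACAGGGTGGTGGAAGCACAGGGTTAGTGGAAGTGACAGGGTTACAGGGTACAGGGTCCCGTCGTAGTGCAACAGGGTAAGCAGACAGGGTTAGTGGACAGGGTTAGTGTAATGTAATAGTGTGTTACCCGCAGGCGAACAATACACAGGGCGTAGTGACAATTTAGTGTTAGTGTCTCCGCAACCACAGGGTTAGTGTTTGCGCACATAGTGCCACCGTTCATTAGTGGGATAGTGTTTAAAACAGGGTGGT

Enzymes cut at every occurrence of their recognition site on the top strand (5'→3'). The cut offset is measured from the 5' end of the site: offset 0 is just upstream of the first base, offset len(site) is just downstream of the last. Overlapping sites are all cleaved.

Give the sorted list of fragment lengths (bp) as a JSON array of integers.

[5,5,5,5,5,6,7,7,8,8,8,9,11,11,12,13,13,13,13,14,15,16,16,18,36]

Scan for sites:
  VbrI (TAGTG, off=4): starts [10, 15, 50, 90, 117, 130, 143, 179, 190, 196, 219, 234, 250, 258, 278] → cuts [3, 14, 19, 54, 94, 121, 134, 147, 183, 194, 200, 223, 238, 254, 262]
  OquX (ACAGGGT, off=6): starts [27, 43, 61, 69, 76, 97, 110, 123, 212, 269] → cuts [33, 49, 67, 75, 82, 103, 116, 129, 218, 275]

All cut coordinates (distinct, sorted): [3, 14, 19, 33, 49, 54, 67, 75, 82, 94, 103, 116, 121, 129, 134, 147, 183, 194, 200, 218, 223, 238, 254, 262, 275]

Fragment lengths:
  3→14: 11 bp
  14→19: 5 bp
  19→33: 14 bp
  33→49: 16 bp
  49→54: 5 bp
  54→67: 13 bp
  67→75: 8 bp
  75→82: 7 bp
  82→94: 12 bp
  94→103: 9 bp
  103→116: 13 bp
  116→121: 5 bp
  121→129: 8 bp
  129→134: 5 bp
  134→147: 13 bp
  147→183: 36 bp
  183→194: 11 bp
  194→200: 6 bp
  200→218: 18 bp
  218→223: 5 bp
  223→238: 15 bp
  238→254: 16 bp
  254→262: 8 bp
  262→275: 13 bp
  275→3 (wrap): 279-275+3 = 7 bp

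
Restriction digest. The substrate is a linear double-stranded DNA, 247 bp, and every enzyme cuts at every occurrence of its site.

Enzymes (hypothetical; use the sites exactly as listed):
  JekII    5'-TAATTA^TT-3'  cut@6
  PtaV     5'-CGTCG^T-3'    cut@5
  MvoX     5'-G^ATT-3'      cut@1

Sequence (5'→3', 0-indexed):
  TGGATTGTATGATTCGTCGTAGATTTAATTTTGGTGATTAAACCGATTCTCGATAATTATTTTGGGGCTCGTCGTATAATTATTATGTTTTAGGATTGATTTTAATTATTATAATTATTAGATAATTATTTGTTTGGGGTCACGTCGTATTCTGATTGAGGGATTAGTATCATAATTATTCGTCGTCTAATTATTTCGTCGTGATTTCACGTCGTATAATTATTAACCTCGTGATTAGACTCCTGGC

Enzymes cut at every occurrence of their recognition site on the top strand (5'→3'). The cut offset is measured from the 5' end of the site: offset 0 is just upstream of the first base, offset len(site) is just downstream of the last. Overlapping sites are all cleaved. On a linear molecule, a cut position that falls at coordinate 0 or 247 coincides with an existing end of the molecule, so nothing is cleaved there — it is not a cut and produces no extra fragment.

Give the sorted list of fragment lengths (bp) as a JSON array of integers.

Site scan:
  JekII (TAATTATT, off=6): starts [53, 76, 102, 111, 122, 172, 187, 216] → cuts [59, 82, 108, 117, 128, 178, 193, 222]
  PtaV (CGTCGT, off=5): starts [14, 69, 142, 180, 196, 209] → cuts [19, 74, 147, 185, 201, 214]
  MvoX (GATT, off=1): starts [2, 10, 21, 35, 44, 93, 97, 153, 161, 202, 232] → cuts [3, 11, 22, 36, 45, 94, 98, 154, 162, 203, 233]

Pooled cuts: [3, 11, 19, 22, 36, 45, 59, 74, 82, 94, 98, 108, 117, 128, 147, 154, 162, 178, 185, 193, 201, 203, 214, 222, 233]

Fragments:
  [0,3): 3 bp
  [3,11): 8 bp
  [11,19): 8 bp
  [19,22): 3 bp
  [22,36): 14 bp
  [36,45): 9 bp
  [45,59): 14 bp
  [59,74): 15 bp
  [74,82): 8 bp
  [82,94): 12 bp
  [94,98): 4 bp
  [98,108): 10 bp
  [108,117): 9 bp
  [117,128): 11 bp
  [128,147): 19 bp
  [147,154): 7 bp
  [154,162): 8 bp
  [162,178): 16 bp
  [178,185): 7 bp
  [185,193): 8 bp
  [193,201): 8 bp
  [201,203): 2 bp
  [203,214): 11 bp
  [214,222): 8 bp
  [222,233): 11 bp
  [233,247): 14 bp

[2,3,3,4,7,7,8,8,8,8,8,8,8,9,9,10,11,11,11,12,14,14,14,15,16,19]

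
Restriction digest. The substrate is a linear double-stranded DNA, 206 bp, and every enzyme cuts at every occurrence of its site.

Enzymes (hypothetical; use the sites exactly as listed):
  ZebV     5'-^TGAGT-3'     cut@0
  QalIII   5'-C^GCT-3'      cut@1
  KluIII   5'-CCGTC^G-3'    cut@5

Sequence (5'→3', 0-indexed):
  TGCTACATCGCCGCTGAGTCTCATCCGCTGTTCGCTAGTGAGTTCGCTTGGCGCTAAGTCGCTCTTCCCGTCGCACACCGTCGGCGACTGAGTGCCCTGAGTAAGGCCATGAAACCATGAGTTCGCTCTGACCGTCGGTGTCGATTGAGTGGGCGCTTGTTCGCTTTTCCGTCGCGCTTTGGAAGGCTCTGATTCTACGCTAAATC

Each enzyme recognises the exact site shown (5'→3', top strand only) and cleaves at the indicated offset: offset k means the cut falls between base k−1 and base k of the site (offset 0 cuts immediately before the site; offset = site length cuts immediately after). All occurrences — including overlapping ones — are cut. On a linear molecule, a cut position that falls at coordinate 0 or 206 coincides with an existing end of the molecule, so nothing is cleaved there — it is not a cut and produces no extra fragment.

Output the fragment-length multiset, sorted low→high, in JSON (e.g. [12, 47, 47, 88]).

Scan for sites:
  ZebV (TGAGT, off=0): starts [14, 38, 88, 97, 117, 145] → cuts [14, 38, 88, 97, 117, 145]
  QalIII (CGCT, off=1): starts [11, 25, 32, 44, 51, 59, 123, 153, 161, 174, 197] → cuts [12, 26, 33, 45, 52, 60, 124, 154, 162, 175, 198]
  KluIII (CCGTCG, off=5): starts [67, 77, 131, 168] → cuts [72, 82, 136, 173]

All cut coordinates (distinct, sorted): [12, 14, 26, 33, 38, 45, 52, 60, 72, 82, 88, 97, 117, 124, 136, 145, 154, 162, 173, 175, 198]

Fragments:
  [0,12): 12 bp
  [12,14): 2 bp
  [14,26): 12 bp
  [26,33): 7 bp
  [33,38): 5 bp
  [38,45): 7 bp
  [45,52): 7 bp
  [52,60): 8 bp
  [60,72): 12 bp
  [72,82): 10 bp
  [82,88): 6 bp
  [88,97): 9 bp
  [97,117): 20 bp
  [117,124): 7 bp
  [124,136): 12 bp
  [136,145): 9 bp
  [145,154): 9 bp
  [154,162): 8 bp
  [162,173): 11 bp
  [173,175): 2 bp
  [175,198): 23 bp
  [198,206): 8 bp

[2,2,5,6,7,7,7,7,8,8,8,9,9,9,10,11,12,12,12,12,20,23]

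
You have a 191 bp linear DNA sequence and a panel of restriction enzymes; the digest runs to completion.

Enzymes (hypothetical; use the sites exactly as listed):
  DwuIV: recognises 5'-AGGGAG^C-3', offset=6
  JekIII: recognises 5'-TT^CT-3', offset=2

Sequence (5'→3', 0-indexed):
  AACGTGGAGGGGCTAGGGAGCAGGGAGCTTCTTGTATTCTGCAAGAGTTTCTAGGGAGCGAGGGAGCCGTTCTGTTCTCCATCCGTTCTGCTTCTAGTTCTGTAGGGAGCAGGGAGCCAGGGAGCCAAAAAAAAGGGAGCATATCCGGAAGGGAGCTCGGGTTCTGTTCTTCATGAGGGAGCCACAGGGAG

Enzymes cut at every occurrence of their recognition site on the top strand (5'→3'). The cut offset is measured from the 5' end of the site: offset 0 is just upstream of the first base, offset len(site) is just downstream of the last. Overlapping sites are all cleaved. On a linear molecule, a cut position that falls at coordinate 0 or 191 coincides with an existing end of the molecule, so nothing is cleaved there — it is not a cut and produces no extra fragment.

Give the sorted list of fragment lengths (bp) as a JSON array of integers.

[3,5,5,5,6,6,7,7,8,8,8,8,8,10,10,11,12,13,15,16,20]

Per-enzyme occurrences:
  DwuIV (AGGGAGC, off=6): starts [14, 21, 52, 60, 103, 110, 118, 133, 149, 175] → cuts [20, 27, 58, 66, 109, 116, 124, 139, 155, 181]
  JekIII (TTCT, off=2): starts [28, 36, 48, 69, 74, 85, 91, 97, 161, 166] → cuts [30, 38, 50, 71, 76, 87, 93, 99, 163, 168]

Pooled cuts: [20, 27, 30, 38, 50, 58, 66, 71, 76, 87, 93, 99, 109, 116, 124, 139, 155, 163, 168, 181]

Fragments:
  [0,20): 20 bp
  [20,27): 7 bp
  [27,30): 3 bp
  [30,38): 8 bp
  [38,50): 12 bp
  [50,58): 8 bp
  [58,66): 8 bp
  [66,71): 5 bp
  [71,76): 5 bp
  [76,87): 11 bp
  [87,93): 6 bp
  [93,99): 6 bp
  [99,109): 10 bp
  [109,116): 7 bp
  [116,124): 8 bp
  [124,139): 15 bp
  [139,155): 16 bp
  [155,163): 8 bp
  [163,168): 5 bp
  [168,181): 13 bp
  [181,191): 10 bp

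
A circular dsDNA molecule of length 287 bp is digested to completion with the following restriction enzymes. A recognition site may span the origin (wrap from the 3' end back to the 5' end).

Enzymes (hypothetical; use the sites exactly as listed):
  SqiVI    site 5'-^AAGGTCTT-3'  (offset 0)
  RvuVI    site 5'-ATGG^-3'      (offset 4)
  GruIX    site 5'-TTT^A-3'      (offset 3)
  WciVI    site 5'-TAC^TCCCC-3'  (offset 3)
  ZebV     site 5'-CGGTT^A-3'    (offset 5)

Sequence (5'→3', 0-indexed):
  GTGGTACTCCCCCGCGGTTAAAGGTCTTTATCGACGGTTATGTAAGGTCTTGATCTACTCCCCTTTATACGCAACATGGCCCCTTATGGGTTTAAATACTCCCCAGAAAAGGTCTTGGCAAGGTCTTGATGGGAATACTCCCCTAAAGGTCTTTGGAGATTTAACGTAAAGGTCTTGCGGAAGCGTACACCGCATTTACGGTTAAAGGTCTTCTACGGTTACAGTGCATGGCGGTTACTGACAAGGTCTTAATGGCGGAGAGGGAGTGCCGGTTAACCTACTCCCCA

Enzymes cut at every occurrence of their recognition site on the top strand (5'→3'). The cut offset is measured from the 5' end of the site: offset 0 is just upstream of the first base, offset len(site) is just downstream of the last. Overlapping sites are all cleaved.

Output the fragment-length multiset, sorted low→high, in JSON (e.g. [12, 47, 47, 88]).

Per-enzyme occurrences:
  SqiVI AAGGTCTT/0: at [20, 43, 108, 119, 145, 168, 204, 242] ⇒ [20, 43, 108, 119, 145, 168, 204, 242]
  RvuVI ATGG/4: at [75, 85, 128, 227, 251] ⇒ [79, 89, 132, 231, 255]
  GruIX TTTA/3: at [26, 63, 90, 159, 194] ⇒ [29, 66, 93, 162, 197]
  WciVI TACTCCCC/3: at [4, 55, 96, 135, 278] ⇒ [7, 58, 99, 138, 281]
  ZebV CGGTTA/5: at [14, 34, 198, 215, 231, 269] ⇒ [19, 39, 203, 220, 236, 274]

All cut coordinates (distinct, sorted): [7, 19, 20, 29, 39, 43, 58, 66, 79, 89, 93, 99, 108, 119, 132, 138, 145, 162, 168, 197, 203, 204, 220, 231, 236, 242, 255, 274, 281]

Fragments:
  7→19: 12 bp
  19→20: 1 bp
  20→29: 9 bp
  29→39: 10 bp
  39→43: 4 bp
  43→58: 15 bp
  58→66: 8 bp
  66→79: 13 bp
  79→89: 10 bp
  89→93: 4 bp
  93→99: 6 bp
  99→108: 9 bp
  108→119: 11 bp
  119→132: 13 bp
  132→138: 6 bp
  138→145: 7 bp
  145→162: 17 bp
  162→168: 6 bp
  168→197: 29 bp
  197→203: 6 bp
  203→204: 1 bp
  204→220: 16 bp
  220→231: 11 bp
  231→236: 5 bp
  236→242: 6 bp
  242→255: 13 bp
  255→274: 19 bp
  274→281: 7 bp
  281→7 (wrap): 287-281+7 = 13 bp

[1,1,4,4,5,6,6,6,6,6,7,7,8,9,9,10,10,11,11,12,13,13,13,13,15,16,17,19,29]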